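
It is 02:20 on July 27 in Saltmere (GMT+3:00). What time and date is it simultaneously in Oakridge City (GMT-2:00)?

21:20 on Jul 26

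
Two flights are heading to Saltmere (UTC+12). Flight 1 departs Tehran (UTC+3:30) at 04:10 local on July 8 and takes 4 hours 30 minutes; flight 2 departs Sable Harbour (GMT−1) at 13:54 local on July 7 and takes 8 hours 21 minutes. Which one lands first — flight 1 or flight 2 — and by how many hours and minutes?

the second, by 5 hours 55 minutes

Flight 1 in UTC: 04:10 − 3:30 = 00:40 on Jul 8.
+4 hours and 30 minutes → arrive 05:10 UTC on Jul 8.
Flight 2 in UTC: 13:54 + 1:00 = 14:54 on Jul 7.
+8 hours 21 minutes → arrive 23:15 UTC on Jul 7.
Flight 2 lands earlier by 5 hours 55 minutes.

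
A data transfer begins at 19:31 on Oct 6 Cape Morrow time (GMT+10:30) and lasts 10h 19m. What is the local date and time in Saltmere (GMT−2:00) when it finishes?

Convert start to UTC: 19:31 − 10:30 = 09:01 UTC on Oct 6.
Add 10 hours and 19 minutes duration → 19:20 UTC.
Saltmere is UTC−2:00, so local end time = 19:20 − 2:00 = 17:20 on Oct 6.

17:20 on October 6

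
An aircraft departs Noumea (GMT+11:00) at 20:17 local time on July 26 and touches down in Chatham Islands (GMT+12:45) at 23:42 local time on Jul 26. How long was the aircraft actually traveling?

1 hour 40 minutes

Departure in UTC: 20:17 − 11:00 = 09:17 on Jul 26.
Arrival in UTC: 23:42 − 12:45 = 10:57 on Jul 26.
Elapsed = 10:57 − 09:17 = 1 hour 40 minutes.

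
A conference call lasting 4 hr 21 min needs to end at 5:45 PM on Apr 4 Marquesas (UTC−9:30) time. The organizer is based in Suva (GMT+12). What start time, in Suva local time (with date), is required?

10:54 AM on April 5

Target end time in UTC: 5:45 PM + 9:30 = 3:15 AM on Apr 5.
Subtract 4 hours and 21 minutes → start 10:54 PM UTC on Apr 4.
Suva is UTC+12:00: 10:54 PM + 12:00 = 10:54 AM on Apr 5.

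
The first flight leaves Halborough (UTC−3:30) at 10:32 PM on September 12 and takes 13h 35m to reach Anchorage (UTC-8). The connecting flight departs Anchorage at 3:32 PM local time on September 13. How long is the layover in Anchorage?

Convert departure to UTC: 10:32 PM + 3:30 = 2:02 AM UTC on Sep 13.
Add 13 hours 35 minutes flight time → 3:37 PM UTC.
Anchorage is UTC−8:00, so local arrival = 3:37 PM − 8:00 = 7:37 AM on Sep 13.
Layover = 3:32 PM − 7:37 AM = 7 hours 55 minutes.

7 hours 55 minutes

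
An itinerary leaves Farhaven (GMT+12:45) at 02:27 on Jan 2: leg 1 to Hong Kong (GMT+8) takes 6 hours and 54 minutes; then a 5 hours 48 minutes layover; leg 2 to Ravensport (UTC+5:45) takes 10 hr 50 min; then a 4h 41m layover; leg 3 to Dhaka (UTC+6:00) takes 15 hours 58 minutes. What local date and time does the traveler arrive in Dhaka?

Convert departure to UTC: 02:27 − 12:45 = 13:42 UTC on Jan 1.
Add 6 hours 54 minutes leg 1 → 20:36 UTC.
Add 5 hours 48 minutes layover in Hong Kong → 02:24 UTC (Jan 2).
Add 10 hours 50 minutes leg 2 → 13:14 UTC.
Add 4 hours 41 minutes layover in Ravensport → 17:55 UTC.
Add 15 hours 58 minutes leg 3 → 09:53 UTC (Jan 3).
Dhaka is UTC+6:00, so local arrival = 09:53 + 6:00 = 15:53 on Jan 3.

15:53 on January 3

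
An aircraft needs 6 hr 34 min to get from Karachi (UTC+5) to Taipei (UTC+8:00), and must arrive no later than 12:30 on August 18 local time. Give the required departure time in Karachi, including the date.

Target arrival in UTC: 12:30 − 8:00 = 04:30 on Aug 18.
Subtract 6 hours and 34 minutes → departure 21:56 UTC on Aug 17.
Karachi is UTC+5:00: 21:56 + 5:00 = 02:56 on Aug 18.

02:56 on August 18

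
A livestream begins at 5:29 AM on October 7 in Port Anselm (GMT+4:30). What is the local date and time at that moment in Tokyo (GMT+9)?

In UTC: 5:29 AM − 4:30 = 12:59 AM on Oct 7.
Tokyo is UTC+9:00: 12:59 AM + 9:00 = 9:59 AM on Oct 7.

9:59 AM on Oct 7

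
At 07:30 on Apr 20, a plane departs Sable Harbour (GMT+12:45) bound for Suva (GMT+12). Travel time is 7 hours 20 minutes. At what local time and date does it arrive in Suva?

14:05 on April 20

Convert departure to UTC: 07:30 − 12:45 = 18:45 UTC on Apr 19.
Add 7 hours and 20 minutes travel time → 02:05 UTC (Apr 20).
Suva is UTC+12:00, so local arrival = 02:05 + 12:00 = 14:05 on Apr 20.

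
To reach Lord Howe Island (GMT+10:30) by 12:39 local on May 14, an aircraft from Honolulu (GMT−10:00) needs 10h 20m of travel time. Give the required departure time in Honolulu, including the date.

Target arrival in UTC: 12:39 − 10:30 = 02:09 on May 14.
Subtract 10 hours and 20 minutes → departure 15:49 UTC on May 13.
Honolulu is UTC−10:00: 15:49 − 10:00 = 05:49 on May 13.

05:49 on May 13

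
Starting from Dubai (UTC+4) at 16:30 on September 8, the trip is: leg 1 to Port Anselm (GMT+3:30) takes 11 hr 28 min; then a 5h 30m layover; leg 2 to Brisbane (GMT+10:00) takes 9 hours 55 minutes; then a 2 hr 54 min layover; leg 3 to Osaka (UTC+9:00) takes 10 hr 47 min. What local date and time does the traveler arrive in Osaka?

14:04 on September 10

Convert departure to UTC: 16:30 − 4:00 = 12:30 UTC on Sep 8.
Add 11 hours and 28 minutes leg 1 → 23:58 UTC.
Add 5 hours 30 minutes layover in Port Anselm → 05:28 UTC (Sep 9).
Add 9 hours 55 minutes leg 2 → 15:23 UTC.
Add 2 hours 54 minutes layover in Brisbane → 18:17 UTC.
Add 10 hours 47 minutes leg 3 → 05:04 UTC (Sep 10).
Osaka is UTC+9:00, so local arrival = 05:04 + 9:00 = 14:04 on Sep 10.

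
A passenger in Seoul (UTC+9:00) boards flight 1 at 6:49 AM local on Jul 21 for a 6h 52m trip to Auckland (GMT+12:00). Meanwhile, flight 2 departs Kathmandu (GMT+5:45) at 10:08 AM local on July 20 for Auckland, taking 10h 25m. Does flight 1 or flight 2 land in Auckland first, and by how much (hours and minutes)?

the second, by 13 hours 53 minutes

Flight 1 in UTC: 6:49 AM − 9:00 = 9:49 PM on Jul 20.
+6 hours 52 minutes → arrive 4:41 AM UTC on Jul 21.
Flight 2 in UTC: 10:08 AM − 5:45 = 4:23 AM on Jul 20.
+10 hours and 25 minutes → arrive 2:48 PM UTC on Jul 20.
Flight 2 lands earlier by 13 hours 53 minutes.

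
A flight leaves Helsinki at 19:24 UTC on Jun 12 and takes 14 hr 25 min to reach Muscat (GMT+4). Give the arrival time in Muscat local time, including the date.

Departure is given in UTC: 19:24 on Jun 12.
Add 14 hours 25 minutes → 09:49 UTC (Jun 13).
Muscat is UTC+4:00: 09:49 + 4:00 = 13:49 on Jun 13.

13:49 on June 13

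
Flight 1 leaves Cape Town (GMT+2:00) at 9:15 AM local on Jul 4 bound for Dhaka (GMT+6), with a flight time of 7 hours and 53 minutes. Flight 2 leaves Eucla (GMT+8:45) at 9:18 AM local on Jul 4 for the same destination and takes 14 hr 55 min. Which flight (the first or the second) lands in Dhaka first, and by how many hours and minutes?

Flight 1 in UTC: 9:15 AM − 2:00 = 7:15 AM on Jul 4.
+7 hours 53 minutes → arrive 3:08 PM UTC on Jul 4.
Flight 2 in UTC: 9:18 AM − 8:45 = 12:33 AM on Jul 4.
+14 hours and 55 minutes → arrive 3:28 PM UTC on Jul 4.
Flight 1 lands earlier by 20 minutes.

the first, by 20 minutes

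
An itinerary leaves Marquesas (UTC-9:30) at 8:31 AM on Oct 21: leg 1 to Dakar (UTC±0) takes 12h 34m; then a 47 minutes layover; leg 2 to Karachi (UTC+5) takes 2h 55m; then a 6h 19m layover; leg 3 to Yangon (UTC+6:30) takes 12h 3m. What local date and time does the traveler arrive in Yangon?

11:09 AM on October 23

Convert departure to UTC: 8:31 AM + 9:30 = 6:01 PM UTC on Oct 21.
Add 12 hours and 34 minutes leg 1 → 6:35 AM UTC (Oct 22).
Add 47 minutes layover in Dakar → 7:22 AM UTC.
Add 2 hours and 55 minutes leg 2 → 10:17 AM UTC.
Add 6 hours and 19 minutes layover in Karachi → 4:36 PM UTC.
Add 12 hours and 3 minutes leg 3 → 4:39 AM UTC (Oct 23).
Yangon is UTC+6:30, so local arrival = 4:39 AM + 6:30 = 11:09 AM on Oct 23.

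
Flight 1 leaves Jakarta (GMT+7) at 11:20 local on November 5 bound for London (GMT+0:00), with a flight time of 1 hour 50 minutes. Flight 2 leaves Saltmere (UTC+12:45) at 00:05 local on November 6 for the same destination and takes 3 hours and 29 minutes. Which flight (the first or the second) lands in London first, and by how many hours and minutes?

the first, by 8 hours 39 minutes

Flight 1 in UTC: 11:20 − 7:00 = 04:20 on Nov 5.
+1 hour and 50 minutes → arrive 06:10 UTC on Nov 5.
Flight 2 in UTC: 00:05 − 12:45 = 11:20 on Nov 5.
+3 hours 29 minutes → arrive 14:49 UTC on Nov 5.
Flight 1 lands earlier by 8 hours 39 minutes.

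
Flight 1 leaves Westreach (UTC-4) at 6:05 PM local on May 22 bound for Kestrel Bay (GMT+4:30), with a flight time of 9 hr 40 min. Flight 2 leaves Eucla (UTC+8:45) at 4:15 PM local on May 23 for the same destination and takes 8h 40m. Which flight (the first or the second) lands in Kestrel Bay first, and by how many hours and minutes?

the first, by 8 hours 25 minutes

Flight 1 in UTC: 6:05 PM + 4:00 = 10:05 PM on May 22.
+9 hours 40 minutes → arrive 7:45 AM UTC on May 23.
Flight 2 in UTC: 4:15 PM − 8:45 = 7:30 AM on May 23.
+8 hours 40 minutes → arrive 4:10 PM UTC on May 23.
Flight 1 lands earlier by 8 hours 25 minutes.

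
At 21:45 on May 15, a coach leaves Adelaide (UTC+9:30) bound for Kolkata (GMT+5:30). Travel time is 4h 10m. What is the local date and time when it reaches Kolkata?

21:55 on May 15

Convert departure to UTC: 21:45 − 9:30 = 12:15 UTC on May 15.
Add 4 hours and 10 minutes travel time → 16:25 UTC.
Kolkata is UTC+5:30, so local arrival = 16:25 + 5:30 = 21:55 on May 15.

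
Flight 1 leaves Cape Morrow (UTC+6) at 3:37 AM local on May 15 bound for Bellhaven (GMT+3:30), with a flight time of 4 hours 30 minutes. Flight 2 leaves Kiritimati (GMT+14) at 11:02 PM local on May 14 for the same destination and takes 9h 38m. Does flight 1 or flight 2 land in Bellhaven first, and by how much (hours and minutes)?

the second, by 7 hours 27 minutes

Flight 1 in UTC: 3:37 AM − 6:00 = 9:37 PM on May 14.
+4 hours 30 minutes → arrive 2:07 AM UTC on May 15.
Flight 2 in UTC: 11:02 PM − 14:00 = 9:02 AM on May 14.
+9 hours 38 minutes → arrive 6:40 PM UTC on May 14.
Flight 2 lands earlier by 7 hours 27 minutes.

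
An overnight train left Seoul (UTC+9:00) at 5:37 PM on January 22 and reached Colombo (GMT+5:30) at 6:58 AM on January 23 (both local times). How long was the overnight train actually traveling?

16 hours 51 minutes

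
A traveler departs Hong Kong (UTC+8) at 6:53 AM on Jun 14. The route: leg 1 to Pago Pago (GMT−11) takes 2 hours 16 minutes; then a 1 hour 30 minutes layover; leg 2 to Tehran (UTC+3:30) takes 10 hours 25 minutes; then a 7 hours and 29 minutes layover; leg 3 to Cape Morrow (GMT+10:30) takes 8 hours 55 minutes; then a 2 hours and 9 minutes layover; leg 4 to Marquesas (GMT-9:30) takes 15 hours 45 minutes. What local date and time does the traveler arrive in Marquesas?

Convert departure to UTC: 6:53 AM − 8:00 = 10:53 PM UTC on Jun 13.
Add 2 hours 16 minutes leg 1 → 1:09 AM UTC (Jun 14).
Add 1 hour 30 minutes layover in Pago Pago → 2:39 AM UTC.
Add 10 hours and 25 minutes leg 2 → 1:04 PM UTC.
Add 7 hours and 29 minutes layover in Tehran → 8:33 PM UTC.
Add 8 hours 55 minutes leg 3 → 5:28 AM UTC (Jun 15).
Add 2 hours 9 minutes layover in Cape Morrow → 7:37 AM UTC.
Add 15 hours 45 minutes leg 4 → 11:22 PM UTC.
Marquesas is UTC−9:30, so local arrival = 11:22 PM − 9:30 = 1:52 PM on Jun 15.

1:52 PM on June 15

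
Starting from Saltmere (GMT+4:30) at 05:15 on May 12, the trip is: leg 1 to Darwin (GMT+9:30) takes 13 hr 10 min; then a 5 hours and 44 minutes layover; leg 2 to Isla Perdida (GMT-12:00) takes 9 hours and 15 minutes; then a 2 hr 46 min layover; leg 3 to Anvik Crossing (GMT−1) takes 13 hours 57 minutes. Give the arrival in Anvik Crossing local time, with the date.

Convert departure to UTC: 05:15 − 4:30 = 00:45 UTC on May 12.
Add 13 hours and 10 minutes leg 1 → 13:55 UTC.
Add 5 hours and 44 minutes layover in Darwin → 19:39 UTC.
Add 9 hours 15 minutes leg 2 → 04:54 UTC (May 13).
Add 2 hours and 46 minutes layover in Isla Perdida → 07:40 UTC.
Add 13 hours 57 minutes leg 3 → 21:37 UTC.
Anvik Crossing is UTC−1:00, so local arrival = 21:37 − 1:00 = 20:37 on May 13.

20:37 on May 13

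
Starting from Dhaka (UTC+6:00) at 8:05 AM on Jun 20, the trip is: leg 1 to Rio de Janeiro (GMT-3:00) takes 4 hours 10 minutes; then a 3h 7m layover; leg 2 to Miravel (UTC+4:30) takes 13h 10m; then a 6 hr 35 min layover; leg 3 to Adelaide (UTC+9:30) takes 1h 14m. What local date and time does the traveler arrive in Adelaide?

Convert departure to UTC: 8:05 AM − 6:00 = 2:05 AM UTC on Jun 20.
Add 4 hours and 10 minutes leg 1 → 6:15 AM UTC.
Add 3 hours 7 minutes layover in Rio de Janeiro → 9:22 AM UTC.
Add 13 hours 10 minutes leg 2 → 10:32 PM UTC.
Add 6 hours and 35 minutes layover in Miravel → 5:07 AM UTC (Jun 21).
Add 1 hour 14 minutes leg 3 → 6:21 AM UTC.
Adelaide is UTC+9:30, so local arrival = 6:21 AM + 9:30 = 3:51 PM on Jun 21.

3:51 PM on June 21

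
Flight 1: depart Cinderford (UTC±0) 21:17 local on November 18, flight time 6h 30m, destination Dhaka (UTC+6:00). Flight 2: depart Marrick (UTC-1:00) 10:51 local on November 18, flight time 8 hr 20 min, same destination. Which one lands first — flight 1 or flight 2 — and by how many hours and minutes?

Flight 1 departs at 21:17 UTC (Nov 18).
+6 hours and 30 minutes → arrive 03:47 UTC on Nov 19.
Flight 2 in UTC: 10:51 + 1:00 = 11:51 on Nov 18.
+8 hours and 20 minutes → arrive 20:11 UTC on Nov 18.
Flight 2 lands earlier by 7 hours 36 minutes.

the second, by 7 hours 36 minutes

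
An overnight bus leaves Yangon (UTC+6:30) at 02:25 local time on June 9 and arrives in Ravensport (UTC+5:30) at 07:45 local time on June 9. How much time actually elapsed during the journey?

Ravensport is 1:00 behind Yangon.
Clock-face elapsed time (ignoring zones) is 5 hours 20 minutes.
Actual elapsed = 5 hours 20 minutes + 1:00 = 6 hours 20 minutes.

6 hours 20 minutes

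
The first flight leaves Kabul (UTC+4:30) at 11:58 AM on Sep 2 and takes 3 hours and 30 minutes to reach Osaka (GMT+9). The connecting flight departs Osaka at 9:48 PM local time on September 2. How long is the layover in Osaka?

Convert departure to UTC: 11:58 AM − 4:30 = 7:28 AM UTC on Sep 2.
Add 3 hours and 30 minutes flight time → 10:58 AM UTC.
Osaka is UTC+9:00, so local arrival = 10:58 AM + 9:00 = 7:58 PM on Sep 2.
Layover = 9:48 PM − 7:58 PM = 1 hour 50 minutes.

1 hour 50 minutes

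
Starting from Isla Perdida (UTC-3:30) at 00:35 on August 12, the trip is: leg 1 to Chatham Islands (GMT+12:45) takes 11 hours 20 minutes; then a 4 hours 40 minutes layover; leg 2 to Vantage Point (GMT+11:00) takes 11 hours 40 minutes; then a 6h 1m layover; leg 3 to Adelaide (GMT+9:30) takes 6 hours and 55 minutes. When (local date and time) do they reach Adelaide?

Convert departure to UTC: 00:35 + 3:30 = 04:05 UTC on Aug 12.
Add 11 hours and 20 minutes leg 1 → 15:25 UTC.
Add 4 hours and 40 minutes layover in Chatham Islands → 20:05 UTC.
Add 11 hours and 40 minutes leg 2 → 07:45 UTC (Aug 13).
Add 6 hours 1 minute layover in Vantage Point → 13:46 UTC.
Add 6 hours 55 minutes leg 3 → 20:41 UTC.
Adelaide is UTC+9:30, so local arrival = 20:41 + 9:30 = 06:11 on Aug 14.

06:11 on Aug 14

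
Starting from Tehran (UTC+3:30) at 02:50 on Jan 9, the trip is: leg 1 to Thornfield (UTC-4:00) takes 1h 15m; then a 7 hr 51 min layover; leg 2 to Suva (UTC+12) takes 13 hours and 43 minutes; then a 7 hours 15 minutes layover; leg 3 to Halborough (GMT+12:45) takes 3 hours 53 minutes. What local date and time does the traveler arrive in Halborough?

22:02 on January 10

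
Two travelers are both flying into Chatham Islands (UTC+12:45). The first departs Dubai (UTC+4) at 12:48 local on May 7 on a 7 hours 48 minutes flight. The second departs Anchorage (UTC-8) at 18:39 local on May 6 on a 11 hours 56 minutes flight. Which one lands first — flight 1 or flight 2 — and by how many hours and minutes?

Flight 1 in UTC: 12:48 − 4:00 = 08:48 on May 7.
+7 hours and 48 minutes → arrive 16:36 UTC on May 7.
Flight 2 in UTC: 18:39 + 8:00 = 02:39 on May 7.
+11 hours 56 minutes → arrive 14:35 UTC on May 7.
Flight 2 lands earlier by 2 hours 1 minute.

the second, by 2 hours 1 minute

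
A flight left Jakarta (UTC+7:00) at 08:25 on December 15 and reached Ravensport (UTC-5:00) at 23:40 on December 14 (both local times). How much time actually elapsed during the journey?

Ravensport is 12:00 behind Jakarta.
Clock-face elapsed time (ignoring zones) is −8 hours 45 minutes.
Actual elapsed = −8 hours 45 minutes + 12:00 = 3 hours 15 minutes.

3 hours 15 minutes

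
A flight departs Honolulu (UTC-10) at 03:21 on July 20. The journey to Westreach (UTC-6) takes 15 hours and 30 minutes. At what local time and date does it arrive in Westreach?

Convert departure to UTC: 03:21 + 10:00 = 13:21 UTC on Jul 20.
Add 15 hours 30 minutes travel time → 04:51 UTC (Jul 21).
Westreach is UTC−6:00, so local arrival = 04:51 − 6:00 = 22:51 on Jul 20.

22:51 on Jul 20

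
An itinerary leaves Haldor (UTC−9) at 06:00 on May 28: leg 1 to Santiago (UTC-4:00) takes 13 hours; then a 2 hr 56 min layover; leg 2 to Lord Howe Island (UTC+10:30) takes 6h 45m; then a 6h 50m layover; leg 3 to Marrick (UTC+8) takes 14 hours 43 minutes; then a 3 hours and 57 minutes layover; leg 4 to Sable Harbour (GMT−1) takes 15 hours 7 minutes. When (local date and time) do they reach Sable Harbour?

05:18 on May 31

Convert departure to UTC: 06:00 + 9:00 = 15:00 UTC on May 28.
Add 13 hours leg 1 → 04:00 UTC (May 29).
Add 2 hours and 56 minutes layover in Santiago → 06:56 UTC.
Add 6 hours 45 minutes leg 2 → 13:41 UTC.
Add 6 hours 50 minutes layover in Lord Howe Island → 20:31 UTC.
Add 14 hours and 43 minutes leg 3 → 11:14 UTC (May 30).
Add 3 hours 57 minutes layover in Marrick → 15:11 UTC.
Add 15 hours 7 minutes leg 4 → 06:18 UTC (May 31).
Sable Harbour is UTC−1:00, so local arrival = 06:18 − 1:00 = 05:18 on May 31.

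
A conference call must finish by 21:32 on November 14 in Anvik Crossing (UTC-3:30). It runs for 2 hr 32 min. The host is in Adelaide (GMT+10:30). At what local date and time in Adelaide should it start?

09:00 on Nov 15

Target end time in UTC: 21:32 + 3:30 = 01:02 on Nov 15.
Subtract 2 hours 32 minutes → start 22:30 UTC on Nov 14.
Adelaide is UTC+10:30: 22:30 + 10:30 = 09:00 on Nov 15.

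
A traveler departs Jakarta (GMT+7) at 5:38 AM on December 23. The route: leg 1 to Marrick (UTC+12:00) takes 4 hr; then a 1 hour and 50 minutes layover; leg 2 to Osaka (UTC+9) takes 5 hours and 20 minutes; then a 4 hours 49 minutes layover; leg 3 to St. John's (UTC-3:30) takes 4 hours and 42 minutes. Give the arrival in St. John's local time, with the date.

3:49 PM on December 23

Convert departure to UTC: 5:38 AM − 7:00 = 10:38 PM UTC on Dec 22.
Add 4 hours leg 1 → 2:38 AM UTC (Dec 23).
Add 1 hour and 50 minutes layover in Marrick → 4:28 AM UTC.
Add 5 hours and 20 minutes leg 2 → 9:48 AM UTC.
Add 4 hours 49 minutes layover in Osaka → 2:37 PM UTC.
Add 4 hours and 42 minutes leg 3 → 7:19 PM UTC.
St. John's is UTC−3:30, so local arrival = 7:19 PM − 3:30 = 3:49 PM on Dec 23.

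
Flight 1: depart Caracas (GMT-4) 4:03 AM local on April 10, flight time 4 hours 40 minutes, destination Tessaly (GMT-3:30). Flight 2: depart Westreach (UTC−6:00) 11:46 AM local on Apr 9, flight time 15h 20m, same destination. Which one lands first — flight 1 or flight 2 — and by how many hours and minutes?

the second, by 3 hours 37 minutes

Flight 1 in UTC: 4:03 AM + 4:00 = 8:03 AM on Apr 10.
+4 hours and 40 minutes → arrive 12:43 PM UTC on Apr 10.
Flight 2 in UTC: 11:46 AM + 6:00 = 5:46 PM on Apr 9.
+15 hours 20 minutes → arrive 9:06 AM UTC on Apr 10.
Flight 2 lands earlier by 3 hours 37 minutes.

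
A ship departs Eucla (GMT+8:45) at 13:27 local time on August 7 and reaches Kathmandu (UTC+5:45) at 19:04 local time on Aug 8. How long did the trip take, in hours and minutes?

32 hours 37 minutes

Departure in UTC: 13:27 − 8:45 = 04:42 on Aug 7.
Arrival in UTC: 19:04 − 5:45 = 13:19 on Aug 8.
Elapsed = 13:19 − 04:42 (+1 day) = 32 hours 37 minutes.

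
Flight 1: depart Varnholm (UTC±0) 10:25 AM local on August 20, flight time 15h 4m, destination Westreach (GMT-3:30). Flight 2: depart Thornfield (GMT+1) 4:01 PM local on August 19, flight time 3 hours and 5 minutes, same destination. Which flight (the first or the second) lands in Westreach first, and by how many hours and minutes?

the second, by 31 hours 23 minutes

Flight 1 departs at 10:25 AM UTC (Aug 20).
+15 hours 4 minutes → arrive 1:29 AM UTC on Aug 21.
Flight 2 in UTC: 4:01 PM − 1:00 = 3:01 PM on Aug 19.
+3 hours and 5 minutes → arrive 6:06 PM UTC on Aug 19.
Flight 2 lands earlier by 31 hours 23 minutes.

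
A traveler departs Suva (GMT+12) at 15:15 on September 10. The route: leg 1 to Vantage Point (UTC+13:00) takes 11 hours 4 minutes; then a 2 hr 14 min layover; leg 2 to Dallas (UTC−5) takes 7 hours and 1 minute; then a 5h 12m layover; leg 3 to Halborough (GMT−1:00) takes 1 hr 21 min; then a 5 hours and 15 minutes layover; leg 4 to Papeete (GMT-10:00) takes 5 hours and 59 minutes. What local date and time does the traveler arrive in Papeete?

07:21 on September 11

Convert departure to UTC: 15:15 − 12:00 = 03:15 UTC on Sep 10.
Add 11 hours 4 minutes leg 1 → 14:19 UTC.
Add 2 hours 14 minutes layover in Vantage Point → 16:33 UTC.
Add 7 hours and 1 minute leg 2 → 23:34 UTC.
Add 5 hours 12 minutes layover in Dallas → 04:46 UTC (Sep 11).
Add 1 hour and 21 minutes leg 3 → 06:07 UTC.
Add 5 hours 15 minutes layover in Halborough → 11:22 UTC.
Add 5 hours and 59 minutes leg 4 → 17:21 UTC.
Papeete is UTC−10:00, so local arrival = 17:21 − 10:00 = 07:21 on Sep 11.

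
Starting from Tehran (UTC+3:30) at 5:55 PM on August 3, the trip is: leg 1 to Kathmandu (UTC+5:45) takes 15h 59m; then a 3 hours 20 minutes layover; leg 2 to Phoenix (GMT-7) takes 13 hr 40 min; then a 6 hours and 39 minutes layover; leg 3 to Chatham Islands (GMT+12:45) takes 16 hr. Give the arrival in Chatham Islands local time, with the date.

Convert departure to UTC: 5:55 PM − 3:30 = 2:25 PM UTC on Aug 3.
Add 15 hours 59 minutes leg 1 → 6:24 AM UTC (Aug 4).
Add 3 hours and 20 minutes layover in Kathmandu → 9:44 AM UTC.
Add 13 hours and 40 minutes leg 2 → 11:24 PM UTC.
Add 6 hours and 39 minutes layover in Phoenix → 6:03 AM UTC (Aug 5).
Add 16 hours leg 3 → 10:03 PM UTC.
Chatham Islands is UTC+12:45, so local arrival = 10:03 PM + 12:45 = 10:48 AM on Aug 6.

10:48 AM on Aug 6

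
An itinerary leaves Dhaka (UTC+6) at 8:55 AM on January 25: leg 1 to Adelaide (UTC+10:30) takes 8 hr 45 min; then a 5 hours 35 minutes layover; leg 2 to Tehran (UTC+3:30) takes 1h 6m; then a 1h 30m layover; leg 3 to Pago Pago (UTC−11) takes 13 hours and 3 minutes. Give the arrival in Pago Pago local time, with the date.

9:54 PM on January 25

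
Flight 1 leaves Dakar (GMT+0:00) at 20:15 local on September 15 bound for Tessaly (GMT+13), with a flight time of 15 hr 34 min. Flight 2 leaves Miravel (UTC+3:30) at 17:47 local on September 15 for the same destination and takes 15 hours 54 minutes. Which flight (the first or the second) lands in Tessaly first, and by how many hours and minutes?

the second, by 5 hours 38 minutes

Flight 1 departs at 20:15 UTC (Sep 15).
+15 hours 34 minutes → arrive 11:49 UTC on Sep 16.
Flight 2 in UTC: 17:47 − 3:30 = 14:17 on Sep 15.
+15 hours and 54 minutes → arrive 06:11 UTC on Sep 16.
Flight 2 lands earlier by 5 hours 38 minutes.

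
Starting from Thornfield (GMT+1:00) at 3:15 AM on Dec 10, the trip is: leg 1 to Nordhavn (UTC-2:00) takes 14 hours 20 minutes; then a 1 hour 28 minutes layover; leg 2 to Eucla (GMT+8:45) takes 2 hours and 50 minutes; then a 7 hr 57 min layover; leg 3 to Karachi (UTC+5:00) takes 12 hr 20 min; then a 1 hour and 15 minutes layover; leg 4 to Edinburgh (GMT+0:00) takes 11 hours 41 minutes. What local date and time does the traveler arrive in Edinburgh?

6:06 AM on December 12

Convert departure to UTC: 3:15 AM − 1:00 = 2:15 AM UTC on Dec 10.
Add 14 hours and 20 minutes leg 1 → 4:35 PM UTC.
Add 1 hour and 28 minutes layover in Nordhavn → 6:03 PM UTC.
Add 2 hours 50 minutes leg 2 → 8:53 PM UTC.
Add 7 hours and 57 minutes layover in Eucla → 4:50 AM UTC (Dec 11).
Add 12 hours 20 minutes leg 3 → 5:10 PM UTC.
Add 1 hour and 15 minutes layover in Karachi → 6:25 PM UTC.
Add 11 hours 41 minutes leg 4 → 6:06 AM UTC (Dec 12).
Edinburgh is UTC+0, so local arrival is the same: 6:06 AM on Dec 12.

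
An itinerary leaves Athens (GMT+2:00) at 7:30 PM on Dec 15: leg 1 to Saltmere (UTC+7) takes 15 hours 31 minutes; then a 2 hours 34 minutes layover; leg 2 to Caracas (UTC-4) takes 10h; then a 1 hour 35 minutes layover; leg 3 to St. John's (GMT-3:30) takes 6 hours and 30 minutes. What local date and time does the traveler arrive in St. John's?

2:10 AM on December 17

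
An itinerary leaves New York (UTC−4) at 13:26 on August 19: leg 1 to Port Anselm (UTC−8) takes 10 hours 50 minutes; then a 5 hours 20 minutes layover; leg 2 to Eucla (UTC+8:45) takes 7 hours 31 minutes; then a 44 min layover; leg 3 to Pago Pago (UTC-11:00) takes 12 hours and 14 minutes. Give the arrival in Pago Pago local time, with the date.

19:05 on Aug 20

Convert departure to UTC: 13:26 + 4:00 = 17:26 UTC on Aug 19.
Add 10 hours and 50 minutes leg 1 → 04:16 UTC (Aug 20).
Add 5 hours and 20 minutes layover in Port Anselm → 09:36 UTC.
Add 7 hours and 31 minutes leg 2 → 17:07 UTC.
Add 44 minutes layover in Eucla → 17:51 UTC.
Add 12 hours and 14 minutes leg 3 → 06:05 UTC (Aug 21).
Pago Pago is UTC−11:00, so local arrival = 06:05 − 11:00 = 19:05 on Aug 20.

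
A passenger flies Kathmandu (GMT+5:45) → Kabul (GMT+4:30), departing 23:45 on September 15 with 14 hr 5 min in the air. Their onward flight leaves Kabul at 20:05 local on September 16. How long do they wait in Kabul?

7 hours 30 minutes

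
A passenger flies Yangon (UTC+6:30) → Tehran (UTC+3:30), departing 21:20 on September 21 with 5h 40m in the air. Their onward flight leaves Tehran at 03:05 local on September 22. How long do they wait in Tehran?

Convert departure to UTC: 21:20 − 6:30 = 14:50 UTC on Sep 21.
Add 5 hours and 40 minutes flight time → 20:30 UTC.
Tehran is UTC+3:30, so local arrival = 20:30 + 3:30 = 00:00 on Sep 22.
Layover = 03:05 − 00:00 = 3 hours 5 minutes.

3 hours 5 minutes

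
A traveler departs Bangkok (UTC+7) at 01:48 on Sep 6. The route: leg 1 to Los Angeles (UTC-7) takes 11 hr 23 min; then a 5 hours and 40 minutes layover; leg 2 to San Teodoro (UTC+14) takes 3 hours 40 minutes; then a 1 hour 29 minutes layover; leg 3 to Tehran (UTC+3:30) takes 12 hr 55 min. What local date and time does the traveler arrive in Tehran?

Convert departure to UTC: 01:48 − 7:00 = 18:48 UTC on Sep 5.
Add 11 hours and 23 minutes leg 1 → 06:11 UTC (Sep 6).
Add 5 hours and 40 minutes layover in Los Angeles → 11:51 UTC.
Add 3 hours 40 minutes leg 2 → 15:31 UTC.
Add 1 hour 29 minutes layover in San Teodoro → 17:00 UTC.
Add 12 hours and 55 minutes leg 3 → 05:55 UTC (Sep 7).
Tehran is UTC+3:30, so local arrival = 05:55 + 3:30 = 09:25 on Sep 7.

09:25 on September 7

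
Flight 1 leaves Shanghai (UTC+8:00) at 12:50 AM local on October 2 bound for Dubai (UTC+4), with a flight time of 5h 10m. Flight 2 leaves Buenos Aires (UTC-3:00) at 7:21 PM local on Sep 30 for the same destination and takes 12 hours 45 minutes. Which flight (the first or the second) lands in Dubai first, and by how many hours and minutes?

Flight 1 in UTC: 12:50 AM − 8:00 = 4:50 PM on Oct 1.
+5 hours 10 minutes → arrive 10:00 PM UTC on Oct 1.
Flight 2 in UTC: 7:21 PM + 3:00 = 10:21 PM on Sep 30.
+12 hours 45 minutes → arrive 11:06 AM UTC on Oct 1.
Flight 2 lands earlier by 10 hours 54 minutes.

the second, by 10 hours 54 minutes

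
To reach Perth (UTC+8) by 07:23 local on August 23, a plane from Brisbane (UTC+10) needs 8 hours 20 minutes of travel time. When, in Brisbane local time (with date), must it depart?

Target arrival in UTC: 07:23 − 8:00 = 23:23 on Aug 22.
Subtract 8 hours 20 minutes → departure 15:03 UTC on Aug 22.
Brisbane is UTC+10:00: 15:03 + 10:00 = 01:03 on Aug 23.

01:03 on August 23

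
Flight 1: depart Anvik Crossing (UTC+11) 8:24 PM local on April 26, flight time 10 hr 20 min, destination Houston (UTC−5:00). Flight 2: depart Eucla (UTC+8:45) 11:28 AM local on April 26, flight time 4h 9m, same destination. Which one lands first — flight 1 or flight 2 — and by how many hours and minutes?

the second, by 12 hours 52 minutes

Flight 1 in UTC: 8:24 PM − 11:00 = 9:24 AM on Apr 26.
+10 hours and 20 minutes → arrive 7:44 PM UTC on Apr 26.
Flight 2 in UTC: 11:28 AM − 8:45 = 2:43 AM on Apr 26.
+4 hours and 9 minutes → arrive 6:52 AM UTC on Apr 26.
Flight 2 lands earlier by 12 hours 52 minutes.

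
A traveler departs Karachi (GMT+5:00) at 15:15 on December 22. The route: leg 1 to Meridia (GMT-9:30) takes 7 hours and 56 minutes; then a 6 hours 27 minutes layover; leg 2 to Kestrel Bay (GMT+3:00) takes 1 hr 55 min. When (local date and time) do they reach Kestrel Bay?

Convert departure to UTC: 15:15 − 5:00 = 10:15 UTC on Dec 22.
Add 7 hours and 56 minutes leg 1 → 18:11 UTC.
Add 6 hours 27 minutes layover in Meridia → 00:38 UTC (Dec 23).
Add 1 hour 55 minutes leg 2 → 02:33 UTC.
Kestrel Bay is UTC+3:00, so local arrival = 02:33 + 3:00 = 05:33 on Dec 23.

05:33 on Dec 23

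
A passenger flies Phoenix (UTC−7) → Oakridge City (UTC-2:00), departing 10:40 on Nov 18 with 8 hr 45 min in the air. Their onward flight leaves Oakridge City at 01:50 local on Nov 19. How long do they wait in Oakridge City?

Convert departure to UTC: 10:40 + 7:00 = 17:40 UTC on Nov 18.
Add 8 hours 45 minutes flight time → 02:25 UTC (Nov 19).
Oakridge City is UTC−2:00, so local arrival = 02:25 − 2:00 = 00:25 on Nov 19.
Layover = 01:50 − 00:25 = 1 hour 25 minutes.

1 hour 25 minutes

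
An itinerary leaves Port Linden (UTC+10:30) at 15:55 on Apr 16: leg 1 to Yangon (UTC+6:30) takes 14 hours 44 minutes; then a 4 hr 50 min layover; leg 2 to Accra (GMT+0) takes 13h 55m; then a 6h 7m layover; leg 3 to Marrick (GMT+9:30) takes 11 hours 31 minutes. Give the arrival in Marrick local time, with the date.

18:02 on Apr 18

Convert departure to UTC: 15:55 − 10:30 = 05:25 UTC on Apr 16.
Add 14 hours 44 minutes leg 1 → 20:09 UTC.
Add 4 hours and 50 minutes layover in Yangon → 00:59 UTC (Apr 17).
Add 13 hours 55 minutes leg 2 → 14:54 UTC.
Add 6 hours 7 minutes layover in Accra → 21:01 UTC.
Add 11 hours 31 minutes leg 3 → 08:32 UTC (Apr 18).
Marrick is UTC+9:30, so local arrival = 08:32 + 9:30 = 18:02 on Apr 18.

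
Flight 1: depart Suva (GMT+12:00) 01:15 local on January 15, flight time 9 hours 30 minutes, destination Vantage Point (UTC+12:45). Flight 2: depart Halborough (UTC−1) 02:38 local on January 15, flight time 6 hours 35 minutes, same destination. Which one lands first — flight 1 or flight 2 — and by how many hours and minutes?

the first, by 11 hours 28 minutes

Flight 1 in UTC: 01:15 − 12:00 = 13:15 on Jan 14.
+9 hours and 30 minutes → arrive 22:45 UTC on Jan 14.
Flight 2 in UTC: 02:38 + 1:00 = 03:38 on Jan 15.
+6 hours and 35 minutes → arrive 10:13 UTC on Jan 15.
Flight 1 lands earlier by 11 hours 28 minutes.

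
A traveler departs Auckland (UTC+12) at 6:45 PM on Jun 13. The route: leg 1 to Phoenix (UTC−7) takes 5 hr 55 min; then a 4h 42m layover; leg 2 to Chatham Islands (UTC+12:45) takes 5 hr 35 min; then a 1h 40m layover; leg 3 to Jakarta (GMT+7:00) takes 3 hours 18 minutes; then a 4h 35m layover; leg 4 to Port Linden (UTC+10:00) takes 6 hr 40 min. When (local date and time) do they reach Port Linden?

1:10 AM on Jun 15

Convert departure to UTC: 6:45 PM − 12:00 = 6:45 AM UTC on Jun 13.
Add 5 hours 55 minutes leg 1 → 12:40 PM UTC.
Add 4 hours 42 minutes layover in Phoenix → 5:22 PM UTC.
Add 5 hours and 35 minutes leg 2 → 10:57 PM UTC.
Add 1 hour 40 minutes layover in Chatham Islands → 12:37 AM UTC (Jun 14).
Add 3 hours and 18 minutes leg 3 → 3:55 AM UTC.
Add 4 hours and 35 minutes layover in Jakarta → 8:30 AM UTC.
Add 6 hours 40 minutes leg 4 → 3:10 PM UTC.
Port Linden is UTC+10:00, so local arrival = 3:10 PM + 10:00 = 1:10 AM on Jun 15.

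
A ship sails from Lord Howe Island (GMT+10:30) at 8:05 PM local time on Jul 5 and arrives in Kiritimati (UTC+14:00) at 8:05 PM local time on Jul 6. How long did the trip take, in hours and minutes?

Departure in UTC: 8:05 PM − 10:30 = 9:35 AM on Jul 5.
Arrival in UTC: 8:05 PM − 14:00 = 6:05 AM on Jul 6.
Elapsed = 6:05 AM − 9:35 AM (+1 day) = 20 hours 30 minutes.

20 hours 30 minutes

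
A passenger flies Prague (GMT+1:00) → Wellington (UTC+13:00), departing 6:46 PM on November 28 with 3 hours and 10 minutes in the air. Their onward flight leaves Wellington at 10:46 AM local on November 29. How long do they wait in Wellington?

50 minutes

Convert departure to UTC: 6:46 PM − 1:00 = 5:46 PM UTC on Nov 28.
Add 3 hours 10 minutes flight time → 8:56 PM UTC.
Wellington is UTC+13:00, so local arrival = 8:56 PM + 13:00 = 9:56 AM on Nov 29.
Layover = 10:46 AM − 9:56 AM = 50 minutes.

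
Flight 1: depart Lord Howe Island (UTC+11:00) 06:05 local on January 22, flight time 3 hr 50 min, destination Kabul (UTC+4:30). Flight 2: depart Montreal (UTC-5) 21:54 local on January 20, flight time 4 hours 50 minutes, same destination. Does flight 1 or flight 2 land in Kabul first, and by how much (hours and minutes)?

the second, by 15 hours 11 minutes

Flight 1 in UTC: 06:05 − 11:00 = 19:05 on Jan 21.
+3 hours 50 minutes → arrive 22:55 UTC on Jan 21.
Flight 2 in UTC: 21:54 + 5:00 = 02:54 on Jan 21.
+4 hours 50 minutes → arrive 07:44 UTC on Jan 21.
Flight 2 lands earlier by 15 hours 11 minutes.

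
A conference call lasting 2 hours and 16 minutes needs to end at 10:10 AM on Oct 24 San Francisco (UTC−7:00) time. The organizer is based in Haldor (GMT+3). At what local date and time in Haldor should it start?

5:54 PM on October 24

Target end time in UTC: 10:10 AM + 7:00 = 5:10 PM on Oct 24.
Subtract 2 hours and 16 minutes → start 2:54 PM UTC on Oct 24.
Haldor is UTC+3:00: 2:54 PM + 3:00 = 5:54 PM on Oct 24.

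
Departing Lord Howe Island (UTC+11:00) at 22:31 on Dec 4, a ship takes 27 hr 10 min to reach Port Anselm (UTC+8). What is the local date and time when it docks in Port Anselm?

22:41 on Dec 5

Port Anselm is 3:00 behind Lord Howe Island.
After 27 hours 10 minutes it is 01:41 (Dec 6) in Lord Howe Island.
Shift by the zone difference: 01:41 − 3:00 = 22:41 on Dec 5 in Port Anselm.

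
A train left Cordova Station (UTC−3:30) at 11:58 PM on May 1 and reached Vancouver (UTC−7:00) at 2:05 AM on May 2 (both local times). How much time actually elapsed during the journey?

5 hours 37 minutes

Vancouver is 3:30 behind Cordova Station.
Clock-face elapsed time (ignoring zones) is 2 hours 7 minutes.
Actual elapsed = 2 hours 7 minutes + 3:30 = 5 hours 37 minutes.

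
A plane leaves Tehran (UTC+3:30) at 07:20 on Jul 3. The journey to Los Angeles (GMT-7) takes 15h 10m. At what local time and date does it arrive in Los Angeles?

Convert departure to UTC: 07:20 − 3:30 = 03:50 UTC on Jul 3.
Add 15 hours 10 minutes travel time → 19:00 UTC.
Los Angeles is UTC−7:00, so local arrival = 19:00 − 7:00 = 12:00 on Jul 3.

12:00 on July 3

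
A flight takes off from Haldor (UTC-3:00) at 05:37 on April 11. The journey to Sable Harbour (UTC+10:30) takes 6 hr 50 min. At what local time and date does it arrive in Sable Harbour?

01:57 on Apr 12

Convert departure to UTC: 05:37 + 3:00 = 08:37 UTC on Apr 11.
Add 6 hours 50 minutes travel time → 15:27 UTC.
Sable Harbour is UTC+10:30, so local arrival = 15:27 + 10:30 = 01:57 on Apr 12.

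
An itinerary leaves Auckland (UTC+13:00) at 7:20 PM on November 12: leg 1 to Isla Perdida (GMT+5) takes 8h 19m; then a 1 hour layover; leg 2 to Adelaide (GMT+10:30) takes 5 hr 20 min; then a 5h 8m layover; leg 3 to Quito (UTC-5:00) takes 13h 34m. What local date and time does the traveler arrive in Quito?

Convert departure to UTC: 7:20 PM − 13:00 = 6:20 AM UTC on Nov 12.
Add 8 hours and 19 minutes leg 1 → 2:39 PM UTC.
Add 1 hour layover in Isla Perdida → 3:39 PM UTC.
Add 5 hours and 20 minutes leg 2 → 8:59 PM UTC.
Add 5 hours 8 minutes layover in Adelaide → 2:07 AM UTC (Nov 13).
Add 13 hours and 34 minutes leg 3 → 3:41 PM UTC.
Quito is UTC−5:00, so local arrival = 3:41 PM − 5:00 = 10:41 AM on Nov 13.

10:41 AM on November 13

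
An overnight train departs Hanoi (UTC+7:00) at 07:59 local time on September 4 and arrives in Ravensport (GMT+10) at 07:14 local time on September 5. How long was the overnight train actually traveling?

Ravensport is 3:00 ahead of Hanoi.
Clock-face elapsed time (ignoring zones) is 23 hours 15 minutes.
Actual elapsed = 23 hours 15 minutes − 3:00 = 20 hours 15 minutes.

20 hours 15 minutes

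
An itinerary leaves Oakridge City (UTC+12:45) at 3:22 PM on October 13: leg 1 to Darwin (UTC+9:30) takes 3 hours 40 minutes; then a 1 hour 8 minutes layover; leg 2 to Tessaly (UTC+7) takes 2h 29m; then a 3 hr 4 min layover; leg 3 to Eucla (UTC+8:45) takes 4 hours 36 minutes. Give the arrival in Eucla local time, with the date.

2:19 AM on Oct 14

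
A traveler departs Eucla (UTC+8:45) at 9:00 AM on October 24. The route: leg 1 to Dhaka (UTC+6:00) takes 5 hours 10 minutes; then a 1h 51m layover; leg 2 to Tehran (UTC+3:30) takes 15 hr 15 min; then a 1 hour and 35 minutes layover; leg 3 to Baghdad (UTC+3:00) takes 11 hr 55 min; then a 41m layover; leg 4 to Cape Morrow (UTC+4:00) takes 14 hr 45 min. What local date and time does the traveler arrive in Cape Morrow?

7:27 AM on October 26

Convert departure to UTC: 9:00 AM − 8:45 = 12:15 AM UTC on Oct 24.
Add 5 hours and 10 minutes leg 1 → 5:25 AM UTC.
Add 1 hour and 51 minutes layover in Dhaka → 7:16 AM UTC.
Add 15 hours and 15 minutes leg 2 → 10:31 PM UTC.
Add 1 hour and 35 minutes layover in Tehran → 12:06 AM UTC (Oct 25).
Add 11 hours 55 minutes leg 3 → 12:01 PM UTC.
Add 41 minutes layover in Baghdad → 12:42 PM UTC.
Add 14 hours and 45 minutes leg 4 → 3:27 AM UTC (Oct 26).
Cape Morrow is UTC+4:00, so local arrival = 3:27 AM + 4:00 = 7:27 AM on Oct 26.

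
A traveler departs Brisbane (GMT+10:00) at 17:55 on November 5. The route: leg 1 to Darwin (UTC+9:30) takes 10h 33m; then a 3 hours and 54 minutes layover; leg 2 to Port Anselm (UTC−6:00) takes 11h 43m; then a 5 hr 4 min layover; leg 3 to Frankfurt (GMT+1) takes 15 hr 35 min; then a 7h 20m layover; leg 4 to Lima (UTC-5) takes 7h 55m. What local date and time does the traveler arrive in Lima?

Convert departure to UTC: 17:55 − 10:00 = 07:55 UTC on Nov 5.
Add 10 hours 33 minutes leg 1 → 18:28 UTC.
Add 3 hours 54 minutes layover in Darwin → 22:22 UTC.
Add 11 hours 43 minutes leg 2 → 10:05 UTC (Nov 6).
Add 5 hours and 4 minutes layover in Port Anselm → 15:09 UTC.
Add 15 hours 35 minutes leg 3 → 06:44 UTC (Nov 7).
Add 7 hours 20 minutes layover in Frankfurt → 14:04 UTC.
Add 7 hours and 55 minutes leg 4 → 21:59 UTC.
Lima is UTC−5:00, so local arrival = 21:59 − 5:00 = 16:59 on Nov 7.

16:59 on November 7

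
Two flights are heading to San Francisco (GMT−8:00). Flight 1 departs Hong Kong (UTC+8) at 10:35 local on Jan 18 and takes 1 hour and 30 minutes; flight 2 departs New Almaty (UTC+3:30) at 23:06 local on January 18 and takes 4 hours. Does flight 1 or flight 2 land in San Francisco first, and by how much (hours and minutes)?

the first, by 19 hours 31 minutes

Flight 1 in UTC: 10:35 − 8:00 = 02:35 on Jan 18.
+1 hour and 30 minutes → arrive 04:05 UTC on Jan 18.
Flight 2 in UTC: 23:06 − 3:30 = 19:36 on Jan 18.
+4 hours → arrive 23:36 UTC on Jan 18.
Flight 1 lands earlier by 19 hours 31 minutes.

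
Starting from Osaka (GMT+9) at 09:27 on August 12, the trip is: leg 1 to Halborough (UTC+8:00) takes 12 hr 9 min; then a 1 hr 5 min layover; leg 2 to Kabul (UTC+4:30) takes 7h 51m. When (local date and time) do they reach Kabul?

Convert departure to UTC: 09:27 − 9:00 = 00:27 UTC on Aug 12.
Add 12 hours 9 minutes leg 1 → 12:36 UTC.
Add 1 hour 5 minutes layover in Halborough → 13:41 UTC.
Add 7 hours and 51 minutes leg 2 → 21:32 UTC.
Kabul is UTC+4:30, so local arrival = 21:32 + 4:30 = 02:02 on Aug 13.

02:02 on August 13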